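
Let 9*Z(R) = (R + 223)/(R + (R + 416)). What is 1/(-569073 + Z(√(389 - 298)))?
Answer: -189529092441/107855877932351351 + 45*√91/754991145526459457 ≈ -1.7572e-6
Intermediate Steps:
Z(R) = (223 + R)/(9*(416 + 2*R)) (Z(R) = ((R + 223)/(R + (R + 416)))/9 = ((223 + R)/(R + (416 + R)))/9 = ((223 + R)/(416 + 2*R))/9 = (223 + R)/(9*(416 + 2*R)))
1/(-569073 + Z(√(389 - 298))) = 1/(-569073 + (223 + √(389 - 298))/(18*(208 + √(389 - 298)))) = 1/(-569073 + (223 + √91)/(18*(208 + √91)))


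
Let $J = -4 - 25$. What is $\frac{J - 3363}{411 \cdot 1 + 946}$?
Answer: $- \frac{3392}{1357} \approx -2.4996$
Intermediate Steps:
$J = -29$ ($J = -4 - 25 = -29$)
$\frac{J - 3363}{411 \cdot 1 + 946} = \frac{-29 - 3363}{411 \cdot 1 + 946} = - \frac{3392}{411 + 946} = - \frac{3392}{1357}$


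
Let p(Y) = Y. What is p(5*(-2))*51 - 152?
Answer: -662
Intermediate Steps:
p(5*(-2))*51 - 152 = (5*(-2))*51 - 152 = -10*51 - 152 = -510 - 152 = -662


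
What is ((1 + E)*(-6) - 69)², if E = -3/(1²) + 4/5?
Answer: 95481/25 ≈ 3819.2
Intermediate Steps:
E = -11/5 (E = -3/1 + 4*(⅕) = -3*1 + ⅘ = -3 + ⅘ = -11/5 ≈ -2.2000)
((1 + E)*(-6) - 69)² = ((1 - 11/5)*(-6) - 69)² = (-6/5*(-6) - 69)² = (36/5 - 69)² = (-309/5)² = 95481/25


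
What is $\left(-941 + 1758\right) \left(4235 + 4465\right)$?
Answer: $7107900$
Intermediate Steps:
$\left(-941 + 1758\right) \left(4235 + 4465\right) = 817 \cdot 8700 = 7107900$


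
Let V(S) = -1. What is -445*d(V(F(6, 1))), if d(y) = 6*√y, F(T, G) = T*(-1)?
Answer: -2670*I ≈ -2670.0*I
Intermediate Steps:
F(T, G) = -T
-445*d(V(F(6, 1))) = -2670*√(-1) = -2670*I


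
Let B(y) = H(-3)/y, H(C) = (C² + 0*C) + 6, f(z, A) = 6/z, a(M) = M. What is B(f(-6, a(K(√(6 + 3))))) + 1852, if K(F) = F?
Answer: 1837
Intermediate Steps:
f(z, A) = 6/z
H(C) = 6 + C² (H(C) = (C² + 0) + 6 = C² + 6 = 6 + C²)
B(y) = 15/y (B(y) = (6 + (-3)²)/y = (6 + 9)/y = 15/y)
B(f(-6, a(K(√(6 + 3))))) + 1852 = 15/((6/(-6))) + 1852 = 15/((6*(-⅙))) + 1852 = 15/(-1) + 1852 = 15*(-1) + 1852 = -15 + 1852 = 1837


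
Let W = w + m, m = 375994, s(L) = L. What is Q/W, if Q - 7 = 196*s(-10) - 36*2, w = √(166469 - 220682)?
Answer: -761387850/141371542249 + 2025*I*√54213/141371542249 ≈ -0.0053857 + 3.3351e-6*I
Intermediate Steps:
w = I*√54213 (w = √(-54213) = I*√54213 ≈ 232.84*I)
Q = -2025 (Q = 7 + (196*(-10) - 36*2) = 7 + (-1960 - 72) = 7 - 2032 = -2025)
W = 375994 + I*√54213 (W = I*√54213 + 375994 = 375994 + I*√54213 ≈ 3.7599e+5 + 232.84*I)
Q/W = -2025/(375994 + I*√54213)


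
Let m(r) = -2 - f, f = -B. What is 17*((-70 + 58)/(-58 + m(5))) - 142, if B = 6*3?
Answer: -960/7 ≈ -137.14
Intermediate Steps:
B = 18
f = -18 (f = -1*18 = -18)
m(r) = 16 (m(r) = -2 - 1*(-18) = -2 + 18 = 16)
17*((-70 + 58)/(-58 + m(5))) - 142 = 17*((-70 + 58)/(-58 + 16)) - 142 = 17*(-12/(-42)) - 142 = 17*(-12*(-1/42)) - 142 = 17*(2/7) - 142 = 34/7 - 142 = -960/7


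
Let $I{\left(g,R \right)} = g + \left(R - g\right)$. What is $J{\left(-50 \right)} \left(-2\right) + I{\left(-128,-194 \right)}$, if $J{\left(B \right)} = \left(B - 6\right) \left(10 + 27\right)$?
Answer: $3950$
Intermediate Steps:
$I{\left(g,R \right)} = R$
$J{\left(B \right)} = -222 + 37 B$ ($J{\left(B \right)} = \left(-6 + B\right) 37 = -222 + 37 B$)
$J{\left(-50 \right)} \left(-2\right) + I{\left(-128,-194 \right)} = \left(-222 + 37 \left(-50\right)\right) \left(-2\right) - 194 = \left(-222 - 1850\right) \left(-2\right) - 194 = \left(-2072\right) \left(-2\right) - 194 = 4144 - 194 = 3950$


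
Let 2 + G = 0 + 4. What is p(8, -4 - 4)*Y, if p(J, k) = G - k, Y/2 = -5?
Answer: -100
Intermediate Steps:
Y = -10 (Y = 2*(-5) = -10)
G = 2 (G = -2 + (0 + 4) = -2 + 4 = 2)
p(J, k) = 2 - k
p(8, -4 - 4)*Y = (2 - (-4 - 4))*(-10) = (2 - 1*(-8))*(-10) = (2 + 8)*(-10) = 10*(-10) = -100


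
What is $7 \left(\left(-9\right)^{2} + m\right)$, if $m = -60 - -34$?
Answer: $385$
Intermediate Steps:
$m = -26$ ($m = -60 + 34 = -26$)
$7 \left(\left(-9\right)^{2} + m\right) = 7 \left(\left(-9\right)^{2} - 26\right) = 7 \left(81 - 26\right) = 7 \cdot 55 = 385$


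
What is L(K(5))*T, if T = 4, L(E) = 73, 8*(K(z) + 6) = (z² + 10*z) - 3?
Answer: 292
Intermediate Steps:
K(z) = -51/8 + z²/8 + 5*z/4 (K(z) = -6 + ((z² + 10*z) - 3)/8 = -6 + (-3 + z² + 10*z)/8 = -6 + (-3/8 + z²/8 + 5*z/4) = -51/8 + z²/8 + 5*z/4)
L(K(5))*T = 73*4 = 292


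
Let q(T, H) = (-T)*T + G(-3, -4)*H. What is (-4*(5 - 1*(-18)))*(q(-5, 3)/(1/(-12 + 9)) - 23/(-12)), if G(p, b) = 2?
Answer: -16261/3 ≈ -5420.3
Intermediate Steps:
q(T, H) = -T² + 2*H (q(T, H) = (-T)*T + 2*H = -T² + 2*H)
(-4*(5 - 1*(-18)))*(q(-5, 3)/(1/(-12 + 9)) - 23/(-12)) = (-4*(5 - 1*(-18)))*((-1*(-5)² + 2*3)/(1/(-12 + 9)) - 23/(-12)) = (-4*(5 + 18))*((-1*25 + 6)/(1/(-3)) - 23*(-1/12)) = (-4*23)*((-25 + 6)/(-⅓) + 23/12) = -92*(-19*(-3) + 23/12) = -92*(57 + 23/12) = -92*707/12 = -16261/3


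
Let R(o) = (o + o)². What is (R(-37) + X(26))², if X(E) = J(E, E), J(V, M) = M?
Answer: 30272004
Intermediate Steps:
X(E) = E
R(o) = 4*o² (R(o) = (2*o)² = 4*o²)
(R(-37) + X(26))² = (4*(-37)² + 26)² = (4*1369 + 26)² = (5476 + 26)² = 5502² = 30272004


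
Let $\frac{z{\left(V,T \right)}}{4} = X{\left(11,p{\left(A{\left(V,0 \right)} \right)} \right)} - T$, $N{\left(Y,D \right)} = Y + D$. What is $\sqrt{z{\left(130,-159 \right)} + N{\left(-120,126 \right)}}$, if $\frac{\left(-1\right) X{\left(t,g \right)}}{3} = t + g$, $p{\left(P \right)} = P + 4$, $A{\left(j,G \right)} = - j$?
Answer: $\sqrt{2022} \approx 44.967$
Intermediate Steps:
$p{\left(P \right)} = 4 + P$
$X{\left(t,g \right)} = - 3 g - 3 t$ ($X{\left(t,g \right)} = - 3 \left(t + g\right) = - 3 \left(g + t\right) = - 3 g - 3 t$)
$N{\left(Y,D \right)} = D + Y$
$z{\left(V,T \right)} = -180 - 4 T + 12 V$ ($z{\left(V,T \right)} = 4 \left(\left(- 3 \left(4 - V\right) - 33\right) - T\right) = 4 \left(\left(\left(-12 + 3 V\right) - 33\right) - T\right) = 4 \left(\left(-45 + 3 V\right) - T\right) = 4 \left(-45 - T + 3 V\right) = -180 - 4 T + 12 V$)
$\sqrt{z{\left(130,-159 \right)} + N{\left(-120,126 \right)}} = \sqrt{\left(-180 - -636 + 12 \cdot 130\right) + \left(126 - 120\right)} = \sqrt{\left(-180 + 636 + 1560\right) + 6} = \sqrt{2016 + 6} = \sqrt{2022}$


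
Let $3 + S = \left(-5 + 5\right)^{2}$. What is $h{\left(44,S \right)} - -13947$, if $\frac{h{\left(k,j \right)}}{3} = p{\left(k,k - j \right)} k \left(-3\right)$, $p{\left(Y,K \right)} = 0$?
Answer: $13947$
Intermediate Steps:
$S = -3$ ($S = -3 + \left(-5 + 5\right)^{2} = -3 + 0^{2} = -3 + 0 = -3$)
$h{\left(k,j \right)} = 0$ ($h{\left(k,j \right)} = 3 \cdot 0 k \left(-3\right) = 3 \cdot 0 \left(-3\right) = 3 \cdot 0 = 0$)
$h{\left(44,S \right)} - -13947 = 0 - -13947 = 0 + 13947 = 13947$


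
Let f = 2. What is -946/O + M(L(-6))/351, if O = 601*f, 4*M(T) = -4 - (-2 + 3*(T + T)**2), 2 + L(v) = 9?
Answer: -509341/421902 ≈ -1.2072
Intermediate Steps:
L(v) = 7 (L(v) = -2 + 9 = 7)
M(T) = -1/2 - 3*T**2 (M(T) = (-4 - (-2 + 3*(T + T)**2))/4 = (-4 - (-2 + 3*(2*T)**2))/4 = (-4 - (-2 + 3*(4*T**2)))/4 = (-4 - (-2 + 12*T**2))/4 = (-4 + (2 - 12*T**2))/4 = (-2 - 12*T**2)/4 = -1/2 - 3*T**2)
O = 1202 (O = 601*2 = 1202)
-946/O + M(L(-6))/351 = -946/1202 + (-1/2 - 3*7**2)/351 = -946*1/1202 + (-1/2 - 3*49)*(1/351) = -473/601 + (-1/2 - 147)*(1/351) = -473/601 - 295/2*1/351 = -473/601 - 295/702 = -509341/421902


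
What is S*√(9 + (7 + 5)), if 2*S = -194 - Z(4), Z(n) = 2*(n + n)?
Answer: -105*√21 ≈ -481.17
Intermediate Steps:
Z(n) = 4*n (Z(n) = 2*(2*n) = 4*n)
S = -105 (S = (-194 - 4*4)/2 = (-194 - 1*16)/2 = (-194 - 16)/2 = (½)*(-210) = -105)
S*√(9 + (7 + 5)) = -105*√(9 + (7 + 5)) = -105*√(9 + 12) = -105*√21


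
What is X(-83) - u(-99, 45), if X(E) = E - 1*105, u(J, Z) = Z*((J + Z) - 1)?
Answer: 2287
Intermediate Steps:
u(J, Z) = Z*(-1 + J + Z)
X(E) = -105 + E (X(E) = E - 105 = -105 + E)
X(-83) - u(-99, 45) = (-105 - 83) - 45*(-1 - 99 + 45) = -188 - 45*(-55) = -188 - 1*(-2475) = -188 + 2475 = 2287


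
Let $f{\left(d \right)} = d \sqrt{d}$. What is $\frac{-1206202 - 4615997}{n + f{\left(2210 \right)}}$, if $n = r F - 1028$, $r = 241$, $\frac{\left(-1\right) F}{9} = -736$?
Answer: $- \frac{2322120026961}{633591726434} + \frac{6433529895 \sqrt{2210}}{1267183452868} \approx -3.4263$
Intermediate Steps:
$F = 6624$ ($F = \left(-9\right) \left(-736\right) = 6624$)
$f{\left(d \right)} = d^{\frac{3}{2}}$
$n = 1595356$ ($n = 241 \cdot 6624 - 1028 = 1596384 - 1028 = 1595356$)
$\frac{-1206202 - 4615997}{n + f{\left(2210 \right)}} = \frac{-1206202 - 4615997}{1595356 + 2210^{\frac{3}{2}}} = - \frac{5822199}{1595356 + 2210 \sqrt{2210}}$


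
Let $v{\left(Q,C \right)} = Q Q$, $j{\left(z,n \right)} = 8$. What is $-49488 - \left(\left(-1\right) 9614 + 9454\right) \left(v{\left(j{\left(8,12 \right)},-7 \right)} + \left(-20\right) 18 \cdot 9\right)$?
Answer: $-557648$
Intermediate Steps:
$v{\left(Q,C \right)} = Q^{2}$
$-49488 - \left(\left(-1\right) 9614 + 9454\right) \left(v{\left(j{\left(8,12 \right)},-7 \right)} + \left(-20\right) 18 \cdot 9\right) = -49488 - \left(\left(-1\right) 9614 + 9454\right) \left(8^{2} + \left(-20\right) 18 \cdot 9\right) = -49488 - \left(-9614 + 9454\right) \left(64 - 3240\right) = -49488 - - 160 \left(64 - 3240\right) = -49488 - \left(-160\right) \left(-3176\right) = -49488 - 508160 = -557648$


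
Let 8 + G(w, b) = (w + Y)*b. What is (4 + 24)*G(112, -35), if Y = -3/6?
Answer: -109494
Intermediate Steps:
Y = -½ (Y = -3*⅙ = -½ ≈ -0.50000)
G(w, b) = -8 + b*(-½ + w) (G(w, b) = -8 + (w - ½)*b = -8 + (-½ + w)*b = -8 + b*(-½ + w))
(4 + 24)*G(112, -35) = (4 + 24)*(-8 - ½*(-35) - 35*112) = 28*(-8 + 35/2 - 3920) = 28*(-7821/2) = -109494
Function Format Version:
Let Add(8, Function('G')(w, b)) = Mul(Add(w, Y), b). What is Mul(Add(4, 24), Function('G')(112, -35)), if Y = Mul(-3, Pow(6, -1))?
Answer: -109494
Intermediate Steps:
Y = Rational(-1, 2) (Y = Mul(-3, Rational(1, 6)) = Rational(-1, 2) ≈ -0.50000)
Function('G')(w, b) = Add(-8, Mul(b, Add(Rational(-1, 2), w))) (Function('G')(w, b) = Add(-8, Mul(Add(w, Rational(-1, 2)), b)) = Add(-8, Mul(Add(Rational(-1, 2), w), b)) = Add(-8, Mul(b, Add(Rational(-1, 2), w))))
Mul(Add(4, 24), Function('G')(112, -35)) = Mul(Add(4, 24), Add(-8, Mul(Rational(-1, 2), -35), Mul(-35, 112))) = Mul(28, Add(-8, Rational(35, 2), -3920)) = Mul(28, Rational(-7821, 2)) = -109494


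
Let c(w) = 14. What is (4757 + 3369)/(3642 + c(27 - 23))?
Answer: 4063/1828 ≈ 2.2226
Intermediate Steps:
(4757 + 3369)/(3642 + c(27 - 23)) = (4757 + 3369)/(3642 + 14) = 8126/3656 = 8126*(1/3656) = 4063/1828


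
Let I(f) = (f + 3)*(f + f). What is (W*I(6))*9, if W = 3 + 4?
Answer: 6804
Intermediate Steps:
W = 7
I(f) = 2*f*(3 + f) (I(f) = (3 + f)*(2*f) = 2*f*(3 + f))
(W*I(6))*9 = (7*(2*6*(3 + 6)))*9 = (7*(2*6*9))*9 = (7*108)*9 = 756*9 = 6804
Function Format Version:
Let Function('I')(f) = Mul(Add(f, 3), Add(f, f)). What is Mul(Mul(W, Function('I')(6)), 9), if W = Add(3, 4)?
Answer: 6804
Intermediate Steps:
W = 7
Function('I')(f) = Mul(2, f, Add(3, f)) (Function('I')(f) = Mul(Add(3, f), Mul(2, f)) = Mul(2, f, Add(3, f)))
Mul(Mul(W, Function('I')(6)), 9) = Mul(Mul(7, Mul(2, 6, Add(3, 6))), 9) = Mul(Mul(7, Mul(2, 6, 9)), 9) = Mul(Mul(7, 108), 9) = Mul(756, 9) = 6804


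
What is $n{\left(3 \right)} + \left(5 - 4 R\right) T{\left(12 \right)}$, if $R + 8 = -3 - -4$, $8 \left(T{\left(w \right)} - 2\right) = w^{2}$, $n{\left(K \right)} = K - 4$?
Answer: $659$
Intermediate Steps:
$n{\left(K \right)} = -4 + K$
$T{\left(w \right)} = 2 + \frac{w^{2}}{8}$
$R = -7$ ($R = -8 - -1 = -8 + \left(-3 + 4\right) = -8 + 1 = -7$)
$n{\left(3 \right)} + \left(5 - 4 R\right) T{\left(12 \right)} = \left(-4 + 3\right) + \left(5 - -28\right) \left(2 + \frac{12^{2}}{8}\right) = -1 + \left(5 + 28\right) \left(2 + \frac{1}{8} \cdot 144\right) = -1 + 33 \left(2 + 18\right) = -1 + 33 \cdot 20 = -1 + 660 = 659$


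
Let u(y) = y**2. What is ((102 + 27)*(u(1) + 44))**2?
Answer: 33698025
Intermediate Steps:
((102 + 27)*(u(1) + 44))**2 = ((102 + 27)*(1**2 + 44))**2 = (129*(1 + 44))**2 = (129*45)**2 = 5805**2 = 33698025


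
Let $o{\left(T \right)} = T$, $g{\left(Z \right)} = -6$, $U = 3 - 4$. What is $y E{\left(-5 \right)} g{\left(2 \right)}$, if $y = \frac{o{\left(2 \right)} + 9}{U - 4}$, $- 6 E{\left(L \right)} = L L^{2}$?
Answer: $275$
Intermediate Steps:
$U = -1$ ($U = 3 - 4 = -1$)
$E{\left(L \right)} = - \frac{L^{3}}{6}$ ($E{\left(L \right)} = - \frac{L L^{2}}{6} = - \frac{L^{3}}{6}$)
$y = - \frac{11}{5}$ ($y = \frac{2 + 9}{-1 - 4} = \frac{11}{-5} = 11 \left(- \frac{1}{5}\right) = - \frac{11}{5} \approx -2.2$)
$y E{\left(-5 \right)} g{\left(2 \right)} = - \frac{11 \left(- \frac{\left(-5\right)^{3}}{6}\right)}{5} \left(-6\right) = - \frac{11 \left(\left(- \frac{1}{6}\right) \left(-125\right)\right)}{5} \left(-6\right) = \left(- \frac{11}{5}\right) \frac{125}{6} \left(-6\right) = \left(- \frac{275}{6}\right) \left(-6\right) = 275$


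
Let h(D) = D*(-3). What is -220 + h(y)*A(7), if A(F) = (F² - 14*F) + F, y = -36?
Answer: -4756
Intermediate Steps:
h(D) = -3*D
A(F) = F² - 13*F
-220 + h(y)*A(7) = -220 + (-3*(-36))*(7*(-13 + 7)) = -220 + 108*(7*(-6)) = -220 + 108*(-42) = -220 - 4536 = -4756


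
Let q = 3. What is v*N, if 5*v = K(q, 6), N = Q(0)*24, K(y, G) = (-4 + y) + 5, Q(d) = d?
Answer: 0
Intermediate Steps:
K(y, G) = 1 + y
N = 0 (N = 0*24 = 0)
v = ⅘ (v = (1 + 3)/5 = (⅕)*4 = ⅘ ≈ 0.80000)
v*N = (⅘)*0 = 0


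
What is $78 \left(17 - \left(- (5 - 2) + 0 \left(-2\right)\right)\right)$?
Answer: $1560$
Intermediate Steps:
$78 \left(17 - \left(- (5 - 2) + 0 \left(-2\right)\right)\right) = 78 \left(17 - \left(\left(-1\right) 3 + 0\right)\right) = 78 \left(17 - \left(-3 + 0\right)\right) = 78 \left(17 - -3\right) = 78 \left(17 + 3\right) = 78 \cdot 20 = 1560$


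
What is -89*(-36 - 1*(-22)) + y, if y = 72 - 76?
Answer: 1242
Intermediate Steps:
y = -4
-89*(-36 - 1*(-22)) + y = -89*(-36 - 1*(-22)) - 4 = -89*(-36 + 22) - 4 = -89*(-14) - 4 = 1246 - 4 = 1242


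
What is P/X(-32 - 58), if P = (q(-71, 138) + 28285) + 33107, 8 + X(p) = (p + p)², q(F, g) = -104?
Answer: 7661/4049 ≈ 1.8921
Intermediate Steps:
X(p) = -8 + 4*p² (X(p) = -8 + (p + p)² = -8 + (2*p)² = -8 + 4*p²)
P = 61288 (P = (-104 + 28285) + 33107 = 28181 + 33107 = 61288)
P/X(-32 - 58) = 61288/(-8 + 4*(-32 - 58)²) = 61288/(-8 + 4*(-90)²) = 61288/(-8 + 4*8100) = 61288/(-8 + 32400) = 61288/32392 = 61288*(1/32392) = 7661/4049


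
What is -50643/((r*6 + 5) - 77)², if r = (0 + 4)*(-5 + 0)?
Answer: -5627/4096 ≈ -1.3738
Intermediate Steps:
r = -20 (r = 4*(-5) = -20)
-50643/((r*6 + 5) - 77)² = -50643/((-20*6 + 5) - 77)² = -50643/((-120 + 5) - 77)² = -50643/(-115 - 77)² = -50643/((-192)²) = -50643/36864 = -50643*1/36864 = -5627/4096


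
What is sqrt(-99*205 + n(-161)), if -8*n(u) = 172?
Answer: I*sqrt(81266)/2 ≈ 142.54*I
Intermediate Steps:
n(u) = -43/2 (n(u) = -1/8*172 = -43/2)
sqrt(-99*205 + n(-161)) = sqrt(-99*205 - 43/2) = sqrt(-20295 - 43/2) = sqrt(-40633/2) = I*sqrt(81266)/2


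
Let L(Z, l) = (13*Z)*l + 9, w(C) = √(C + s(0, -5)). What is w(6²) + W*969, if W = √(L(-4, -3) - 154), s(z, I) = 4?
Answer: 2*√10 + 969*√11 ≈ 3220.1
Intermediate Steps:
w(C) = √(4 + C) (w(C) = √(C + 4) = √(4 + C))
L(Z, l) = 9 + 13*Z*l (L(Z, l) = 13*Z*l + 9 = 9 + 13*Z*l)
W = √11 (W = √((9 + 13*(-4)*(-3)) - 154) = √((9 + 156) - 154) = √(165 - 154) = √11 ≈ 3.3166)
w(6²) + W*969 = √(4 + 6²) + √11*969 = √(4 + 36) + 969*√11 = √40 + 969*√11 = 2*√10 + 969*√11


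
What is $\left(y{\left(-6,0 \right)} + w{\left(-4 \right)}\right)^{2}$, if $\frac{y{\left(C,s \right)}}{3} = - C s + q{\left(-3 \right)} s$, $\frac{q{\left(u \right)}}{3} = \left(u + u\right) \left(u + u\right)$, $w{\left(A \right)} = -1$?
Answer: $1$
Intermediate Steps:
$q{\left(u \right)} = 12 u^{2}$ ($q{\left(u \right)} = 3 \left(u + u\right) \left(u + u\right) = 3 \cdot 2 u 2 u = 3 \cdot 4 u^{2} = 12 u^{2}$)
$y{\left(C,s \right)} = 324 s - 3 C s$ ($y{\left(C,s \right)} = 3 \left(- C s + 12 \left(-3\right)^{2} s\right) = 3 \left(- C s + 12 \cdot 9 s\right) = 3 \left(- C s + 108 s\right) = 3 \left(108 s - C s\right) = 324 s - 3 C s$)
$\left(y{\left(-6,0 \right)} + w{\left(-4 \right)}\right)^{2} = \left(3 \cdot 0 \left(108 - -6\right) - 1\right)^{2} = \left(3 \cdot 0 \left(108 + 6\right) - 1\right)^{2} = \left(3 \cdot 0 \cdot 114 - 1\right)^{2} = \left(0 - 1\right)^{2} = \left(-1\right)^{2} = 1$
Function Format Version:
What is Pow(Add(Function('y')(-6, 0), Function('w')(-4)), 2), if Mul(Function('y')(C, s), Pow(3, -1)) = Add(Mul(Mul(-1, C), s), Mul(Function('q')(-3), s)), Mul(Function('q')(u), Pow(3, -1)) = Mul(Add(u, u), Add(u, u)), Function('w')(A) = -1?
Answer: 1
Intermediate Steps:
Function('q')(u) = Mul(12, Pow(u, 2)) (Function('q')(u) = Mul(3, Mul(Add(u, u), Add(u, u))) = Mul(3, Mul(Mul(2, u), Mul(2, u))) = Mul(3, Mul(4, Pow(u, 2))) = Mul(12, Pow(u, 2)))
Function('y')(C, s) = Add(Mul(324, s), Mul(-3, C, s)) (Function('y')(C, s) = Mul(3, Add(Mul(Mul(-1, C), s), Mul(Mul(12, Pow(-3, 2)), s))) = Mul(3, Add(Mul(-1, C, s), Mul(Mul(12, 9), s))) = Mul(3, Add(Mul(-1, C, s), Mul(108, s))) = Mul(3, Add(Mul(108, s), Mul(-1, C, s))) = Add(Mul(324, s), Mul(-3, C, s)))
Pow(Add(Function('y')(-6, 0), Function('w')(-4)), 2) = Pow(Add(Mul(3, 0, Add(108, Mul(-1, -6))), -1), 2) = Pow(Add(Mul(3, 0, Add(108, 6)), -1), 2) = Pow(Add(Mul(3, 0, 114), -1), 2) = Pow(Add(0, -1), 2) = Pow(-1, 2) = 1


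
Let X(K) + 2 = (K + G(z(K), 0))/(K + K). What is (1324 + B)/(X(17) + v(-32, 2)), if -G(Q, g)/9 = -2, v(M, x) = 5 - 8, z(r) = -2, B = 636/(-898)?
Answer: -20201372/60615 ≈ -333.27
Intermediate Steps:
B = -318/449 (B = 636*(-1/898) = -318/449 ≈ -0.70824)
v(M, x) = -3
G(Q, g) = 18 (G(Q, g) = -9*(-2) = 18)
X(K) = -2 + (18 + K)/(2*K) (X(K) = -2 + (K + 18)/(K + K) = -2 + (18 + K)/((2*K)) = -2 + (18 + K)*(1/(2*K)) = -2 + (18 + K)/(2*K))
(1324 + B)/(X(17) + v(-32, 2)) = (1324 - 318/449)/((-3/2 + 9/17) - 3) = 594158/(449*((-3/2 + 9*(1/17)) - 3)) = 594158/(449*((-3/2 + 9/17) - 3)) = 594158/(449*(-33/34 - 3)) = 594158/(449*(-135/34)) = (594158/449)*(-34/135) = -20201372/60615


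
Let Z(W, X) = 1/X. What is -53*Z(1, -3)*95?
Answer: 5035/3 ≈ 1678.3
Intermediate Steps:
-53*Z(1, -3)*95 = -53/(-3)*95 = -53*(-⅓)*95 = (53/3)*95 = 5035/3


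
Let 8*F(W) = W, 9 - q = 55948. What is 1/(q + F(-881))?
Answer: -8/448393 ≈ -1.7841e-5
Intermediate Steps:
q = -55939 (q = 9 - 1*55948 = 9 - 55948 = -55939)
F(W) = W/8
1/(q + F(-881)) = 1/(-55939 + (⅛)*(-881)) = 1/(-55939 - 881/8) = 1/(-448393/8) = -8/448393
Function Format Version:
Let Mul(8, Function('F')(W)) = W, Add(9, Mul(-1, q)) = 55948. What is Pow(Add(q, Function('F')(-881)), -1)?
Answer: Rational(-8, 448393) ≈ -1.7841e-5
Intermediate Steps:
q = -55939 (q = Add(9, Mul(-1, 55948)) = Add(9, -55948) = -55939)
Function('F')(W) = Mul(Rational(1, 8), W)
Pow(Add(q, Function('F')(-881)), -1) = Pow(Add(-55939, Mul(Rational(1, 8), -881)), -1) = Pow(Add(-55939, Rational(-881, 8)), -1) = Pow(Rational(-448393, 8), -1) = Rational(-8, 448393)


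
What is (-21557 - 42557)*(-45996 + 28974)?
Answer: 1091348508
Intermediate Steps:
(-21557 - 42557)*(-45996 + 28974) = -64114*(-17022) = 1091348508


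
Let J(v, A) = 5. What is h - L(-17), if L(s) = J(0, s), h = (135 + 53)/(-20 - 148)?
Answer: -257/42 ≈ -6.1190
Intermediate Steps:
h = -47/42 (h = 188/(-168) = 188*(-1/168) = -47/42 ≈ -1.1190)
L(s) = 5
h - L(-17) = -47/42 - 1*5 = -47/42 - 5 = -257/42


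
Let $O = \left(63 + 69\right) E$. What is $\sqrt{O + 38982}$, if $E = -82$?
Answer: $19 \sqrt{78} \approx 167.8$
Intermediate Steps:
$O = -10824$ ($O = \left(63 + 69\right) \left(-82\right) = 132 \left(-82\right) = -10824$)
$\sqrt{O + 38982} = \sqrt{-10824 + 38982} = \sqrt{28158} = 19 \sqrt{78}$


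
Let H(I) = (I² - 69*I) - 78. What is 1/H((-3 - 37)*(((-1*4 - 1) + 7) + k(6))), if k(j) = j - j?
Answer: 1/11842 ≈ 8.4445e-5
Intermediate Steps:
k(j) = 0
H(I) = -78 + I² - 69*I
1/H((-3 - 37)*(((-1*4 - 1) + 7) + k(6))) = 1/(-78 + ((-3 - 37)*(((-1*4 - 1) + 7) + 0))² - 69*(-3 - 37)*(((-1*4 - 1) + 7) + 0)) = 1/(-78 + (-40*(((-4 - 1) + 7) + 0))² - (-2760)*(((-4 - 1) + 7) + 0)) = 1/(-78 + (-40*((-5 + 7) + 0))² - (-2760)*((-5 + 7) + 0)) = 1/(-78 + (-40*(2 + 0))² - (-2760)*(2 + 0)) = 1/(-78 + (-40*2)² - (-2760)*2) = 1/(-78 + (-80)² - 69*(-80)) = 1/(-78 + 6400 + 5520) = 1/11842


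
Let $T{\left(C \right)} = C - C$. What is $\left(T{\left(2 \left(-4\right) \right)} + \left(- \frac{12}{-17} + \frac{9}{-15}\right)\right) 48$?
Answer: $\frac{432}{85} \approx 5.0824$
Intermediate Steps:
$T{\left(C \right)} = 0$
$\left(T{\left(2 \left(-4\right) \right)} + \left(- \frac{12}{-17} + \frac{9}{-15}\right)\right) 48 = \left(0 + \left(- \frac{12}{-17} + \frac{9}{-15}\right)\right) 48 = \left(0 + \left(\left(-12\right) \left(- \frac{1}{17}\right) + 9 \left(- \frac{1}{15}\right)\right)\right) 48 = \left(0 + \left(\frac{12}{17} - \frac{3}{5}\right)\right) 48 = \left(0 + \frac{9}{85}\right) 48 = \frac{9}{85} \cdot 48 = \frac{432}{85}$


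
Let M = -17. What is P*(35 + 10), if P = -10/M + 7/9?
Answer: 1045/17 ≈ 61.471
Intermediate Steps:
P = 209/153 (P = -10/(-17) + 7/9 = -10*(-1/17) + 7*(⅑) = 10/17 + 7/9 = 209/153 ≈ 1.3660)
P*(35 + 10) = 209*(35 + 10)/153 = (209/153)*45 = 1045/17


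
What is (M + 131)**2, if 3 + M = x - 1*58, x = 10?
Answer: 6400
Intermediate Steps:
M = -51 (M = -3 + (10 - 1*58) = -3 + (10 - 58) = -3 - 48 = -51)
(M + 131)**2 = (-51 + 131)**2 = 80**2 = 6400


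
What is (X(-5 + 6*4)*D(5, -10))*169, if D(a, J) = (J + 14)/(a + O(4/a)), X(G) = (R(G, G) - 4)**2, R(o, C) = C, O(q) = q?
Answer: 760500/29 ≈ 26224.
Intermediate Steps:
X(G) = (-4 + G)**2 (X(G) = (G - 4)**2 = (-4 + G)**2)
D(a, J) = (14 + J)/(a + 4/a) (D(a, J) = (J + 14)/(a + 4/a) = (14 + J)/(a + 4/a))
(X(-5 + 6*4)*D(5, -10))*169 = ((-4 + (-5 + 6*4))**2*(5*(14 - 10)/(4 + 5**2)))*169 = ((-4 + (-5 + 24))**2*(5*4/(4 + 25)))*169 = ((-4 + 19)**2*(5*4/29))*169 = (15**2*(5*(1/29)*4))*169 = (225*(20/29))*169 = (4500/29)*169 = 760500/29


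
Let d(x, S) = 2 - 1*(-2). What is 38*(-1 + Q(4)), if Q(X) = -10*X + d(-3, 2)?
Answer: -1406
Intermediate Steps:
d(x, S) = 4 (d(x, S) = 2 + 2 = 4)
Q(X) = 4 - 10*X (Q(X) = -10*X + 4 = 4 - 10*X)
38*(-1 + Q(4)) = 38*(-1 + (4 - 10*4)) = 38*(-1 + (4 - 40)) = 38*(-1 - 36) = 38*(-37) = -1406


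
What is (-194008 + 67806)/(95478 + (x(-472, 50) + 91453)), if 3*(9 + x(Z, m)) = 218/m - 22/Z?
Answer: -2233775400/3308545399 ≈ -0.67515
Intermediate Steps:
x(Z, m) = -9 - 22/(3*Z) + 218/(3*m) (x(Z, m) = -9 + (218/m - 22/Z)/3 = -9 + (-22/Z + 218/m)/3 = -9 + (-22/(3*Z) + 218/(3*m)) = -9 - 22/(3*Z) + 218/(3*m))
(-194008 + 67806)/(95478 + (x(-472, 50) + 91453)) = (-194008 + 67806)/(95478 + ((-9 - 22/3/(-472) + (218/3)/50) + 91453)) = -126202/(95478 + ((-9 - 22/3*(-1/472) + (218/3)*(1/50)) + 91453)) = -126202/(95478 + ((-9 + 11/708 + 109/75) + 91453)) = -126202/(95478 + (-133301/17700 + 91453)) = -126202/(95478 + 1618584799/17700) = -126202/3308545399/17700 = -126202*17700/3308545399 = -2233775400/3308545399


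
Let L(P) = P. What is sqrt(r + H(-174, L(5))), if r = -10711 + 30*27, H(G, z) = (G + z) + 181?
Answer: I*sqrt(9889) ≈ 99.443*I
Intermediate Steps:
H(G, z) = 181 + G + z
r = -9901 (r = -10711 + 810 = -9901)
sqrt(r + H(-174, L(5))) = sqrt(-9901 + (181 - 174 + 5)) = sqrt(-9901 + 12) = sqrt(-9889) = I*sqrt(9889)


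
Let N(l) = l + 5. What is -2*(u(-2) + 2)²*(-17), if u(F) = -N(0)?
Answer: 306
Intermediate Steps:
N(l) = 5 + l
u(F) = -5 (u(F) = -(5 + 0) = -1*5 = -5)
-2*(u(-2) + 2)²*(-17) = -2*(-5 + 2)²*(-17) = -2*(-3)²*(-17) = -2*9*(-17) = -18*(-17) = 306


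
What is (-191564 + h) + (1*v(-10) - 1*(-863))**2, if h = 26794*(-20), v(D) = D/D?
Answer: 19052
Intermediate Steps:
v(D) = 1
h = -535880
(-191564 + h) + (1*v(-10) - 1*(-863))**2 = (-191564 - 535880) + (1*1 - 1*(-863))**2 = -727444 + (1 + 863)**2 = -727444 + 864**2 = -727444 + 746496 = 19052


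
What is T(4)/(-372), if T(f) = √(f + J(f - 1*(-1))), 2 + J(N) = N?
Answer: -√7/372 ≈ -0.0071122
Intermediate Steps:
J(N) = -2 + N
T(f) = √(-1 + 2*f) (T(f) = √(f + (-2 + (f - 1*(-1)))) = √(f + (-2 + (f + 1))) = √(f + (-2 + (1 + f))) = √(f + (-1 + f)) = √(-1 + 2*f))
T(4)/(-372) = √(-1 + 2*4)/(-372) = √(-1 + 8)*(-1/372) = √7*(-1/372) = -√7/372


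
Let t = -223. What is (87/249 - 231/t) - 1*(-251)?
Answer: 4671399/18509 ≈ 252.39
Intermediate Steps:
(87/249 - 231/t) - 1*(-251) = (87/249 - 231/(-223)) - 1*(-251) = (87*(1/249) - 231*(-1/223)) + 251 = (29/83 + 231/223) + 251 = 25640/18509 + 251 = 4671399/18509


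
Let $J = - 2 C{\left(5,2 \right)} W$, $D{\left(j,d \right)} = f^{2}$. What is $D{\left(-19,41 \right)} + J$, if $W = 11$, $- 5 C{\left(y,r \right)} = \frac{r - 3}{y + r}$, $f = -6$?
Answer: $\frac{1238}{35} \approx 35.371$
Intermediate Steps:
$C{\left(y,r \right)} = - \frac{-3 + r}{5 \left(r + y\right)}$ ($C{\left(y,r \right)} = - \frac{\left(r - 3\right) \frac{1}{y + r}}{5} = - \frac{\left(-3 + r\right) \frac{1}{r + y}}{5} = - \frac{\frac{1}{r + y} \left(-3 + r\right)}{5} = - \frac{-3 + r}{5 \left(r + y\right)}$)
$D{\left(j,d \right)} = 36$ ($D{\left(j,d \right)} = \left(-6\right)^{2} = 36$)
$J = - \frac{22}{35}$ ($J = - 2 \frac{3 - 2}{5 \left(2 + 5\right)} 11 = - 2 \frac{3 - 2}{5 \cdot 7} \cdot 11 = - 2 \cdot \frac{1}{5} \cdot \frac{1}{7} \cdot 1 \cdot 11 = \left(-2\right) \frac{1}{35} \cdot 11 = \left(- \frac{2}{35}\right) 11 = - \frac{22}{35} \approx -0.62857$)
$D{\left(-19,41 \right)} + J = 36 - \frac{22}{35} = \frac{1238}{35}$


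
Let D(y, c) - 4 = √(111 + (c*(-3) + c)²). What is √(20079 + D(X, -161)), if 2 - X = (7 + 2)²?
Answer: √(20083 + √103795) ≈ 142.85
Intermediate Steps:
X = -79 (X = 2 - (7 + 2)² = 2 - 1*9² = 2 - 1*81 = 2 - 81 = -79)
D(y, c) = 4 + √(111 + 4*c²) (D(y, c) = 4 + √(111 + (c*(-3) + c)²) = 4 + √(111 + (-3*c + c)²) = 4 + √(111 + (-2*c)²) = 4 + √(111 + 4*c²))
√(20079 + D(X, -161)) = √(20079 + (4 + √(111 + 4*(-161)²))) = √(20079 + (4 + √(111 + 4*25921))) = √(20079 + (4 + √(111 + 103684))) = √(20079 + (4 + √103795)) = √(20083 + √103795)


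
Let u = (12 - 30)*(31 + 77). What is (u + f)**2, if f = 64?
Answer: 3534400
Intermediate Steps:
u = -1944 (u = -18*108 = -1944)
(u + f)**2 = (-1944 + 64)**2 = (-1880)**2 = 3534400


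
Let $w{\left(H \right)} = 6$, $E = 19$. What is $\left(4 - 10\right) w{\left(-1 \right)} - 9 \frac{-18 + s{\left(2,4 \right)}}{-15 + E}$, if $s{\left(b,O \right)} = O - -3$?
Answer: $- \frac{45}{4} \approx -11.25$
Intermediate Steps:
$s{\left(b,O \right)} = 3 + O$ ($s{\left(b,O \right)} = O + 3 = 3 + O$)
$\left(4 - 10\right) w{\left(-1 \right)} - 9 \frac{-18 + s{\left(2,4 \right)}}{-15 + E} = \left(4 - 10\right) 6 - 9 \frac{-18 + \left(3 + 4\right)}{-15 + 19} = \left(4 - 10\right) 6 - 9 \frac{-18 + 7}{4} = \left(-6\right) 6 - 9 \left(\left(-11\right) \frac{1}{4}\right) = -36 - - \frac{99}{4} = -36 + \frac{99}{4} = - \frac{45}{4}$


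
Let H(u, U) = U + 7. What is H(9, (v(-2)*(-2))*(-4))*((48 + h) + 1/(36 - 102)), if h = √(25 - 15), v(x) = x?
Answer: -9501/22 - 9*√10 ≈ -460.32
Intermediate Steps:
h = √10 ≈ 3.1623
H(u, U) = 7 + U
H(9, (v(-2)*(-2))*(-4))*((48 + h) + 1/(36 - 102)) = (7 - 2*(-2)*(-4))*((48 + √10) + 1/(36 - 102)) = (7 + 4*(-4))*((48 + √10) + 1/(-66)) = (7 - 16)*((48 + √10) - 1/66) = -9*(3167/66 + √10) = -9501/22 - 9*√10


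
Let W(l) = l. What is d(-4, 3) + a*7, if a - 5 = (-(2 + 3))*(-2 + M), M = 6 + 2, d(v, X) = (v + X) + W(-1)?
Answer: -177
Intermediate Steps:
d(v, X) = -1 + X + v (d(v, X) = (v + X) - 1 = (X + v) - 1 = -1 + X + v)
M = 8
a = -25 (a = 5 + (-(2 + 3))*(-2 + 8) = 5 - 1*5*6 = 5 - 5*6 = 5 - 30 = -25)
d(-4, 3) + a*7 = (-1 + 3 - 4) - 25*7 = -2 - 175 = -177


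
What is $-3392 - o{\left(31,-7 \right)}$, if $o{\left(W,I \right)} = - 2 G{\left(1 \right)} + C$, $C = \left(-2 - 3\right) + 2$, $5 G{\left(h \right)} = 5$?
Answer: $-3387$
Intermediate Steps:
$G{\left(h \right)} = 1$ ($G{\left(h \right)} = \frac{1}{5} \cdot 5 = 1$)
$C = -3$ ($C = -5 + 2 = -3$)
$o{\left(W,I \right)} = -5$ ($o{\left(W,I \right)} = \left(-2\right) 1 - 3 = -2 - 3 = -5$)
$-3392 - o{\left(31,-7 \right)} = -3392 - -5 = -3392 + 5 = -3387$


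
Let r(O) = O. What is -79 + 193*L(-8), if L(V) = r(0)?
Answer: -79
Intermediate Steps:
L(V) = 0
-79 + 193*L(-8) = -79 + 193*0 = -79 + 0 = -79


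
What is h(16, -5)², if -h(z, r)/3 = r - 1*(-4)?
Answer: 9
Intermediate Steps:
h(z, r) = -12 - 3*r (h(z, r) = -3*(r - 1*(-4)) = -3*(r + 4) = -3*(4 + r) = -12 - 3*r)
h(16, -5)² = (-12 - 3*(-5))² = (-12 + 15)² = 3² = 9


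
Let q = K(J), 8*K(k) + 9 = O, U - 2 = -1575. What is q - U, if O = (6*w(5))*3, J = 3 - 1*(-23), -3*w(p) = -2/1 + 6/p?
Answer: 62899/40 ≈ 1572.5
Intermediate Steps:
U = -1573 (U = 2 - 1575 = -1573)
w(p) = 2/3 - 2/p (w(p) = -(-2/1 + 6/p)/3 = -(-2*1 + 6/p)/3 = -(-2 + 6/p)/3 = 2/3 - 2/p)
J = 26 (J = 3 + 23 = 26)
O = 24/5 (O = (6*(2/3 - 2/5))*3 = (6*(4/15))*3 = (8/5)*3 = 24/5 ≈ 4.8000)
K(k) = -21/40 (K(k) = -9/8 + (1/8)*(24/5) = -9/8 + 3/5 = -21/40)
q = -21/40 ≈ -0.52500
q - U = -21/40 - 1*(-1573) = -21/40 + 1573 = 62899/40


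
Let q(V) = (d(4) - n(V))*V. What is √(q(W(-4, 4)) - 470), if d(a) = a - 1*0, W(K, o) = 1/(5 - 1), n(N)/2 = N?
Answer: 3*I*√834/4 ≈ 21.659*I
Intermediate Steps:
n(N) = 2*N
W(K, o) = ¼ (W(K, o) = 1/4 = ¼)
d(a) = a (d(a) = a + 0 = a)
q(V) = V*(4 - 2*V) (q(V) = (4 - 2*V)*V = V*(4 - 2*V))
√(q(W(-4, 4)) - 470) = √(2*(¼)*(2 - 1*¼) - 470) = √(2*(¼)*(2 - ¼) - 470) = √(2*(¼)*(7/4) - 470) = √(7/8 - 470) = √(-3753/8) = 3*I*√834/4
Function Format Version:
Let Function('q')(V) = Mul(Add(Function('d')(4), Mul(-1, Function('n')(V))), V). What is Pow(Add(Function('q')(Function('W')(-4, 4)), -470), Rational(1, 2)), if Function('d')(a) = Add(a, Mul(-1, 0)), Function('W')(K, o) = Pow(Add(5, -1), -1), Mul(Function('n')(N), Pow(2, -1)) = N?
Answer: Mul(Rational(3, 4), I, Pow(834, Rational(1, 2))) ≈ Mul(21.659, I)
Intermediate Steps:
Function('n')(N) = Mul(2, N)
Function('W')(K, o) = Rational(1, 4) (Function('W')(K, o) = Pow(4, -1) = Rational(1, 4))
Function('d')(a) = a (Function('d')(a) = Add(a, 0) = a)
Function('q')(V) = Mul(V, Add(4, Mul(-2, V))) (Function('q')(V) = Mul(Add(4, Mul(-1, Mul(2, V))), V) = Mul(Add(4, Mul(-2, V)), V) = Mul(V, Add(4, Mul(-2, V))))
Pow(Add(Function('q')(Function('W')(-4, 4)), -470), Rational(1, 2)) = Pow(Add(Mul(2, Rational(1, 4), Add(2, Mul(-1, Rational(1, 4)))), -470), Rational(1, 2)) = Pow(Add(Mul(2, Rational(1, 4), Add(2, Rational(-1, 4))), -470), Rational(1, 2)) = Pow(Add(Mul(2, Rational(1, 4), Rational(7, 4)), -470), Rational(1, 2)) = Pow(Add(Rational(7, 8), -470), Rational(1, 2)) = Pow(Rational(-3753, 8), Rational(1, 2)) = Mul(Rational(3, 4), I, Pow(834, Rational(1, 2)))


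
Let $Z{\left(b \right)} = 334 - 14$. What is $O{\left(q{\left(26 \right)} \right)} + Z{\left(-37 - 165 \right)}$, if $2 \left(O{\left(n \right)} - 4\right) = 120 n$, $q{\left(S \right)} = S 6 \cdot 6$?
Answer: $56484$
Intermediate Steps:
$q{\left(S \right)} = 36 S$ ($q{\left(S \right)} = 6 S 6 = 36 S$)
$O{\left(n \right)} = 4 + 60 n$ ($O{\left(n \right)} = 4 + \frac{120 n}{2} = 4 + 60 n$)
$Z{\left(b \right)} = 320$ ($Z{\left(b \right)} = 334 - 14 = 320$)
$O{\left(q{\left(26 \right)} \right)} + Z{\left(-37 - 165 \right)} = \left(4 + 60 \cdot 36 \cdot 26\right) + 320 = \left(4 + 60 \cdot 936\right) + 320 = \left(4 + 56160\right) + 320 = 56164 + 320 = 56484$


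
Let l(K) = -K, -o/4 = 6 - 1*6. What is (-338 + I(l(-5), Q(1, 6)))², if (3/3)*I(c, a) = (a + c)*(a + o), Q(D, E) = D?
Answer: 110224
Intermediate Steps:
o = 0 (o = -4*(6 - 1*6) = -4*(6 - 6) = -4*0 = 0)
I(c, a) = a*(a + c) (I(c, a) = (a + c)*(a + 0) = (a + c)*a = a*(a + c))
(-338 + I(l(-5), Q(1, 6)))² = (-338 + 1*(1 - 1*(-5)))² = (-338 + 1*(1 + 5))² = (-338 + 1*6)² = (-338 + 6)² = (-332)² = 110224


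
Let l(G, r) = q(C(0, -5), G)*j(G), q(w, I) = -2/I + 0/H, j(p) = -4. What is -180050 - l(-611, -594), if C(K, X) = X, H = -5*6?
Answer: -110010542/611 ≈ -1.8005e+5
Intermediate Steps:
H = -30
q(w, I) = -2/I (q(w, I) = -2/I + 0/(-30) = -2/I + 0*(-1/30) = -2/I + 0 = -2/I)
l(G, r) = 8/G (l(G, r) = -2/G*(-4) = 8/G)
-180050 - l(-611, -594) = -180050 - 8/(-611) = -180050 - 8*(-1)/611 = -180050 - 1*(-8/611) = -180050 + 8/611 = -110010542/611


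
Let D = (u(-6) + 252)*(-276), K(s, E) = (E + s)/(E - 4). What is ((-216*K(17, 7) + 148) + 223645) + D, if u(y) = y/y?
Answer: 152237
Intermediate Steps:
u(y) = 1
K(s, E) = (E + s)/(-4 + E)
D = -69828 (D = (1 + 252)*(-276) = 253*(-276) = -69828)
((-216*K(17, 7) + 148) + 223645) + D = ((-216*(7 + 17)/(-4 + 7) + 148) + 223645) - 69828 = ((-216*24/3 + 148) + 223645) - 69828 = ((-72*24 + 148) + 223645) - 69828 = ((-216*8 + 148) + 223645) - 69828 = ((-1728 + 148) + 223645) - 69828 = (-1580 + 223645) - 69828 = 222065 - 69828 = 152237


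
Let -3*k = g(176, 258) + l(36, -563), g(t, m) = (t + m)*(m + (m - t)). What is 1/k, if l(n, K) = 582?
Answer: -3/148142 ≈ -2.0251e-5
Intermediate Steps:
g(t, m) = (m + t)*(-t + 2*m)
k = -148142/3 (k = -((-1*176**2 + 2*258**2 + 258*176) + 582)/3 = -((-1*30976 + 2*66564 + 45408) + 582)/3 = -((-30976 + 133128 + 45408) + 582)/3 = -(147560 + 582)/3 = -1/3*148142 = -148142/3 ≈ -49381.)
1/k = 1/(-148142/3) = -3/148142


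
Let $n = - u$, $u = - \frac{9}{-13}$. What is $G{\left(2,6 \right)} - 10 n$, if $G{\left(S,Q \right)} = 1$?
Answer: $\frac{103}{13} \approx 7.9231$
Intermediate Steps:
$u = \frac{9}{13}$ ($u = \left(-9\right) \left(- \frac{1}{13}\right) = \frac{9}{13} \approx 0.69231$)
$n = - \frac{9}{13}$ ($n = \left(-1\right) \frac{9}{13} = - \frac{9}{13} \approx -0.69231$)
$G{\left(2,6 \right)} - 10 n = 1 - - \frac{90}{13} = 1 + \frac{90}{13} = \frac{103}{13}$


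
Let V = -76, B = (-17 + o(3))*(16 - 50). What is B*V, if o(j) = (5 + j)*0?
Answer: -43928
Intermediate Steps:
o(j) = 0
B = 578 (B = (-17 + 0)*(16 - 50) = -17*(-34) = 578)
B*V = 578*(-76) = -43928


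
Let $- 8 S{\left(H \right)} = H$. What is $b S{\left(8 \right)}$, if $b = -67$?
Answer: $67$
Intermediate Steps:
$S{\left(H \right)} = - \frac{H}{8}$
$b S{\left(8 \right)} = - 67 \left(\left(- \frac{1}{8}\right) 8\right) = \left(-67\right) \left(-1\right) = 67$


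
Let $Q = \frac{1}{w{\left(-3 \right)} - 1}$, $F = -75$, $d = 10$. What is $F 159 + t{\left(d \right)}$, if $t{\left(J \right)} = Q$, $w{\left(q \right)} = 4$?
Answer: $- \frac{35774}{3} \approx -11925.0$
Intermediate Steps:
$Q = \frac{1}{3}$ ($Q = \frac{1}{4 - 1} = \frac{1}{3} \approx 0.33333$)
$t{\left(J \right)} = \frac{1}{3}$
$F 159 + t{\left(d \right)} = \left(-75\right) 159 + \frac{1}{3} = -11925 + \frac{1}{3} = - \frac{35774}{3}$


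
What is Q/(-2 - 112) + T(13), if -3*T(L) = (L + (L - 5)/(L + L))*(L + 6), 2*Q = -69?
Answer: -248915/2964 ≈ -83.979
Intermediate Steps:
Q = -69/2 (Q = (½)*(-69) = -69/2 ≈ -34.500)
T(L) = -(6 + L)*(L + (-5 + L)/(2*L))/3 (T(L) = -(L + (L - 5)/(L + L))*(L + 6)/3 = -(L + (-5 + L)/((2*L)))*(6 + L)/3 = -(L + (-5 + L)*(1/(2*L)))*(6 + L)/3 = -(L + (-5 + L)/(2*L))*(6 + L)/3 = -(6 + L)*(L + (-5 + L)/(2*L))/3)
Q/(-2 - 112) + T(13) = -69/2/(-2 - 112) + (⅙)*(30 - 1*13 - 13*13² - 2*13³)/13 = -69/2/(-114) + (⅙)*(1/13)*(30 - 13 - 13*169 - 2*2197) = -1/114*(-69/2) + (⅙)*(1/13)*(30 - 13 - 2197 - 4394) = 23/76 + (⅙)*(1/13)*(-6574) = 23/76 - 3287/39 = -248915/2964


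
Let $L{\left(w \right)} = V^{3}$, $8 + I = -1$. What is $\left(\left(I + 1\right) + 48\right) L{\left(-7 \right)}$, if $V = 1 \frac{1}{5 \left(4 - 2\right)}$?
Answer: $\frac{1}{25} \approx 0.04$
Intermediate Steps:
$I = -9$ ($I = -8 - 1 = -9$)
$V = \frac{1}{10}$ ($V = 1 \frac{1}{5 \cdot 2} = 1 \cdot \frac{1}{10} = \frac{1}{10} \approx 0.1$)
$L{\left(w \right)} = \frac{1}{1000}$ ($L{\left(w \right)} = \left(\frac{1}{10}\right)^{3} = \frac{1}{1000}$)
$\left(\left(I + 1\right) + 48\right) L{\left(-7 \right)} = \left(\left(-9 + 1\right) + 48\right) \frac{1}{1000} = \left(-8 + 48\right) \frac{1}{1000} = 40 \cdot \frac{1}{1000} = \frac{1}{25}$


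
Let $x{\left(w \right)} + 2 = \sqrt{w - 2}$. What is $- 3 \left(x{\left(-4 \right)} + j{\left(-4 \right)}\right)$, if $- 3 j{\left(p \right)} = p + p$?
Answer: $-2 - 3 i \sqrt{6} \approx -2.0 - 7.3485 i$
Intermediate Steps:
$j{\left(p \right)} = - \frac{2 p}{3}$ ($j{\left(p \right)} = - \frac{p + p}{3} = - \frac{2 p}{3}$)
$x{\left(w \right)} = -2 + \sqrt{-2 + w}$ ($x{\left(w \right)} = -2 + \sqrt{w - 2} = -2 + \sqrt{-2 + w}$)
$- 3 \left(x{\left(-4 \right)} + j{\left(-4 \right)}\right) = - 3 \left(\left(-2 + \sqrt{-2 - 4}\right) - - \frac{8}{3}\right) = - 3 \left(\left(-2 + \sqrt{-6}\right) + \frac{8}{3}\right) = - 3 \left(\left(-2 + i \sqrt{6}\right) + \frac{8}{3}\right) = - 3 \left(\frac{2}{3} + i \sqrt{6}\right) = -2 - 3 i \sqrt{6}$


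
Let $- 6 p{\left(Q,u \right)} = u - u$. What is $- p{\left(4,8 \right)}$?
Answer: $0$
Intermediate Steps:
$p{\left(Q,u \right)} = 0$ ($p{\left(Q,u \right)} = - \frac{u - u}{6} = \left(- \frac{1}{6}\right) 0 = 0$)
$- p{\left(4,8 \right)} = \left(-1\right) 0 = 0$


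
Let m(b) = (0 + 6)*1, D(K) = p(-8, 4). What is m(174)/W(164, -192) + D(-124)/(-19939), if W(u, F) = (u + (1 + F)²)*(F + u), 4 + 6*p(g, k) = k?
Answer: -1/171010 ≈ -5.8476e-6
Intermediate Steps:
p(g, k) = -⅔ + k/6
D(K) = 0 (D(K) = -⅔ + (⅙)*4 = -⅔ + ⅔ = 0)
W(u, F) = (F + u)*(u + (1 + F)²)
m(b) = 6 (m(b) = 6*1 = 6)
m(174)/W(164, -192) + D(-124)/(-19939) = 6/(164² - 192*164 - 192*(1 - 192)² + 164*(1 - 192)²) + 0/(-19939) = 6/(26896 - 31488 - 192*(-191)² + 164*(-191)²) + 0*(-1/19939) = 6/(26896 - 31488 - 192*36481 + 164*36481) + 0 = 6/(26896 - 31488 - 7004352 + 5982884) + 0 = 6/(-1026060) + 0 = 6*(-1/1026060) + 0 = -1/171010 + 0 = -1/171010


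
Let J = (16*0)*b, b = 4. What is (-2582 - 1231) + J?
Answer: -3813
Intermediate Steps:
J = 0 (J = (16*0)*4 = 0*4 = 0)
(-2582 - 1231) + J = (-2582 - 1231) + 0 = -3813 + 0 = -3813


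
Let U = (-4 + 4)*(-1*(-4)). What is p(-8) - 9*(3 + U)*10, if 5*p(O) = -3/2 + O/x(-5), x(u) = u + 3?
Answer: -539/2 ≈ -269.50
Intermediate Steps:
x(u) = 3 + u
U = 0 (U = 0*4 = 0)
p(O) = -3/10 - O/10 (p(O) = (-3/2 + O/(3 - 5))/5 = (-3*½ + O/(-2))/5 = (-3/2 + O*(-½))/5 = (-3/2 - O/2)/5 = -3/10 - O/10)
p(-8) - 9*(3 + U)*10 = (-3/10 - ⅒*(-8)) - 9*(3 + 0)*10 = (-3/10 + ⅘) - 27*10 = ½ - 9*30 = ½ - 270 = -539/2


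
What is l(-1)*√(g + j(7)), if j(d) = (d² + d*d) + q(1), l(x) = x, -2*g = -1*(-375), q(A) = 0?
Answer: -I*√358/2 ≈ -9.4604*I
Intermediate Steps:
g = -375/2 (g = -(-1)*(-375)/2 = -½*375 = -375/2 ≈ -187.50)
j(d) = 2*d² (j(d) = (d² + d*d) + 0 = (d² + d²) + 0 = 2*d² + 0 = 2*d²)
l(-1)*√(g + j(7)) = -√(-375/2 + 2*7²) = -√(-375/2 + 2*49) = -√(-375/2 + 98) = -√(-179/2) = -I*√358/2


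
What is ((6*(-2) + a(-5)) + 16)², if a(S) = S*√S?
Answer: (4 - 5*I*√5)² ≈ -109.0 - 89.443*I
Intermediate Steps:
a(S) = S^(3/2)
((6*(-2) + a(-5)) + 16)² = ((6*(-2) + (-5)^(3/2)) + 16)² = ((-12 - 5*I*√5) + 16)² = (4 - 5*I*√5)²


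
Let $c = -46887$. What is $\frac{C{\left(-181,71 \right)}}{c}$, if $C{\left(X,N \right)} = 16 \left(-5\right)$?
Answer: $\frac{80}{46887} \approx 0.0017062$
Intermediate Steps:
$C{\left(X,N \right)} = -80$
$\frac{C{\left(-181,71 \right)}}{c} = - \frac{80}{-46887} = \left(-80\right) \left(- \frac{1}{46887}\right) = \frac{80}{46887}$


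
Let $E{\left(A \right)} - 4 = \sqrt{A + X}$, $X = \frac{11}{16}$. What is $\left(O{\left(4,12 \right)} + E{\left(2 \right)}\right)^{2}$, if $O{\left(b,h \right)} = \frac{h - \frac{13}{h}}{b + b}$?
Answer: $\frac{289993}{9216} + \frac{515 \sqrt{43}}{192} \approx 49.055$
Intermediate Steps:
$O{\left(b,h \right)} = \frac{h - \frac{13}{h}}{2 b}$
$X = \frac{11}{16}$ ($X = 11 \cdot \frac{1}{16} = \frac{11}{16} \approx 0.6875$)
$E{\left(A \right)} = 4 + \sqrt{\frac{11}{16} + A}$ ($E{\left(A \right)} = 4 + \sqrt{A + \frac{11}{16}} = 4 + \sqrt{\frac{11}{16} + A}$)
$\left(O{\left(4,12 \right)} + E{\left(2 \right)}\right)^{2} = \left(\frac{-13 + 12^{2}}{2 \cdot 4 \cdot 12} + \left(4 + \frac{\sqrt{11 + 16 \cdot 2}}{4}\right)\right)^{2} = \left(\frac{1}{2} \cdot \frac{1}{4} \cdot \frac{1}{12} \left(-13 + 144\right) + \left(4 + \frac{\sqrt{11 + 32}}{4}\right)\right)^{2} = \left(\frac{1}{2} \cdot \frac{1}{4} \cdot \frac{1}{12} \cdot 131 + \left(4 + \frac{\sqrt{43}}{4}\right)\right)^{2} = \left(\frac{131}{96} + \left(4 + \frac{\sqrt{43}}{4}\right)\right)^{2} = \left(\frac{515}{96} + \frac{\sqrt{43}}{4}\right)^{2}$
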